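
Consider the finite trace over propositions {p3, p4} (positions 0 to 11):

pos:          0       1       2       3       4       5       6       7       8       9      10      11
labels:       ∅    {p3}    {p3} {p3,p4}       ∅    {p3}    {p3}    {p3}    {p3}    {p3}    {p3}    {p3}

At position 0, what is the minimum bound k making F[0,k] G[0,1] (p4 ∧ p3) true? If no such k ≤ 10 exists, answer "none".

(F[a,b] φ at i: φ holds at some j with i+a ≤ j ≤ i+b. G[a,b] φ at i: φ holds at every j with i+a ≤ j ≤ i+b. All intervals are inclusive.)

none

Scan j = 0,1,… for G[0,1] (p4 ∧ p3):
  j=0: fails
  j=1: fails
  j=2: fails
  j=3: fails
  j=4: fails
  j=5: fails
  j=6: fails
  j=7: fails
  j=8: fails
  j=9: fails
  j=10: fails
No j in [0,10] satisfies it → none.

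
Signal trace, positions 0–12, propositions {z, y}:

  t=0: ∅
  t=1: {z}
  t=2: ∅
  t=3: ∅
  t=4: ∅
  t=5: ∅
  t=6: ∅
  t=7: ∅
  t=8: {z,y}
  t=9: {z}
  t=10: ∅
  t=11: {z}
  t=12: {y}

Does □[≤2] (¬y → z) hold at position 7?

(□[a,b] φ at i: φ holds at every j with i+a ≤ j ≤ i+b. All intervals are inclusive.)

False

Check (¬y → z) at every j in [7,9]:
  j=7: antecedent true; consequent false → ✗
  j=8: antecedent false → ✓
  j=9: antecedent true; consequent true → ✓
Fails at j=7 → formula fails.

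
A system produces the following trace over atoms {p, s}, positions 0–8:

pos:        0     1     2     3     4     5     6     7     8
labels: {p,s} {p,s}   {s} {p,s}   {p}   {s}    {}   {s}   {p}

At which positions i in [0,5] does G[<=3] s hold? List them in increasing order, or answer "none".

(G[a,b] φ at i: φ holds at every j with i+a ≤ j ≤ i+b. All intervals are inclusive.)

0

Evaluate at each i in [0,5]:
  i=0: ✓ (all of [0,3])
  i=1: ✗ (fails at j=4)
  i=2: ✗ (fails at j=4)
  i=3: ✗ (fails at j=4)
  i=4: ✗ (fails at j=4)
  i=5: ✗ (fails at j=6)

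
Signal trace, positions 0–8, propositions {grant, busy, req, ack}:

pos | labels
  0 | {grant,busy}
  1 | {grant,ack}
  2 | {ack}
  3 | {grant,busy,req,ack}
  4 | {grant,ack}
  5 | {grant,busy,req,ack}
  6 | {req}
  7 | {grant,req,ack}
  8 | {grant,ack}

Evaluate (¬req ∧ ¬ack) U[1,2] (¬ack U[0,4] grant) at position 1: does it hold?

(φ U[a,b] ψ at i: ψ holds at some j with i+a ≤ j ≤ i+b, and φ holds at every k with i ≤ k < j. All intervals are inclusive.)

No

Need some j in [2,3] with (¬ack U[0,4] grant), and (¬req ∧ ¬ack) at every k in [1,j-1].
  j=2: (¬ack U[0,4] grant) — fails.
  j=3: (¬ack U[0,4] grant) holds, but (¬req ∧ ¬ack) fails at k=1 → not this j.
No j in the window works → until fails.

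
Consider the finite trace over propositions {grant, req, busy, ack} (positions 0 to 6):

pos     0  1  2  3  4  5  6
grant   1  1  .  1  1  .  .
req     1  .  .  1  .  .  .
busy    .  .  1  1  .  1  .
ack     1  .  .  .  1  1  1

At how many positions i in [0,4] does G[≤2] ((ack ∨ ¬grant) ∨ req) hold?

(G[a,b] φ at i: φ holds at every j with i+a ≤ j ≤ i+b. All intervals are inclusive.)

3

Evaluate at each i in [0,4]:
  i=0: ✗ (fails at j=1)
  i=1: ✗ (fails at j=1)
  i=2: ✓ (all of [2,4])
  i=3: ✓ (all of [3,5])
  i=4: ✓ (all of [4,6])
Positions where it holds: {2, 3, 4} → 3.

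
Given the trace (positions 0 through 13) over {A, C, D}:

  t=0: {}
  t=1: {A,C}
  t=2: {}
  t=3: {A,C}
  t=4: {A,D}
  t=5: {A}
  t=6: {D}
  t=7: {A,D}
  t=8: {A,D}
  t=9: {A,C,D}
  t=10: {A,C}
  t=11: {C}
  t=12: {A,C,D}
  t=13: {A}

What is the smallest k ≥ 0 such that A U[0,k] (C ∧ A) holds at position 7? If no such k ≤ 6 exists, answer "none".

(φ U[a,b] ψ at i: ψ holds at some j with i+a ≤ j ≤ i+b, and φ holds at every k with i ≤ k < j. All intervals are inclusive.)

Need earliest j ≥ 7 with (C ∧ A), and A at every k in [7,j-1].
  j=7: rhs fails.
  j=8: rhs fails.
  j=9: rhs holds; lhs holds on [7,8]. k = 2.

2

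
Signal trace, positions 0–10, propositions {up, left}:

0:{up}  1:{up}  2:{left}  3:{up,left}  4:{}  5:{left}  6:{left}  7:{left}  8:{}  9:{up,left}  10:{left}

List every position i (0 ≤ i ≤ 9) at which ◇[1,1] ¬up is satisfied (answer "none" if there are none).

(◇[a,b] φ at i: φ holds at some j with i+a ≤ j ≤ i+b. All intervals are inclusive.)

Evaluate at each i in [0,9]:
  i=0: ✗ (none in [1,1])
  i=1: ✓ (witness j=2)
  i=2: ✗ (none in [3,3])
  i=3: ✓ (witness j=4)
  i=4: ✓ (witness j=5)
  i=5: ✓ (witness j=6)
  i=6: ✓ (witness j=7)
  i=7: ✓ (witness j=8)
  i=8: ✗ (none in [9,9])
  i=9: ✓ (witness j=10)

1, 3, 4, 5, 6, 7, 9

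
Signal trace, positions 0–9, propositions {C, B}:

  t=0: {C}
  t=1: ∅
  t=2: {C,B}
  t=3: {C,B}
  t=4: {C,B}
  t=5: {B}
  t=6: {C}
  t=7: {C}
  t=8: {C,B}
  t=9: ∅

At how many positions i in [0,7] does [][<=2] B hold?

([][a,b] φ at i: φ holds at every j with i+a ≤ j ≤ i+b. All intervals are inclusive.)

Evaluate at each i in [0,7]:
  i=0: ✗ (fails at j=0)
  i=1: ✗ (fails at j=1)
  i=2: ✓ (all of [2,4])
  i=3: ✓ (all of [3,5])
  i=4: ✗ (fails at j=6)
  i=5: ✗ (fails at j=6)
  i=6: ✗ (fails at j=6)
  i=7: ✗ (fails at j=7)
Positions where it holds: {2, 3} → 2.

2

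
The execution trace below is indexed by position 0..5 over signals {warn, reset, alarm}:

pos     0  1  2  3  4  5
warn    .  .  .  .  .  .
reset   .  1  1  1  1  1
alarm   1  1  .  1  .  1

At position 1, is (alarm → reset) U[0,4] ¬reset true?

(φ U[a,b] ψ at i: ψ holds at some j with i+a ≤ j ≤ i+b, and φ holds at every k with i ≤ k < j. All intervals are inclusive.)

No

Need some j in [1,5] with ¬reset, and (alarm → reset) at every k in [1,j-1].
  j=1: ¬reset false.
  j=2: ¬reset false.
  j=3: ¬reset false.
  j=4: ¬reset false.
  j=5: ¬reset false.
No j in the window works → until fails.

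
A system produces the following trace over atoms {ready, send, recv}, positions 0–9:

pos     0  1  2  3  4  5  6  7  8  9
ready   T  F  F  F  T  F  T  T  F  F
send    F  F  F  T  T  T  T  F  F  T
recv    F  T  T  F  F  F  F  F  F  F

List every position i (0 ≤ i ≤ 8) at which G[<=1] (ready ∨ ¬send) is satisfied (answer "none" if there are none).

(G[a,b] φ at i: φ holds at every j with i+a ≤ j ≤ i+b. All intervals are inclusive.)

Evaluate at each i in [0,8]:
  i=0: ✓ (all of [0,1])
  i=1: ✓ (all of [1,2])
  i=2: ✗ (fails at j=3)
  i=3: ✗ (fails at j=3)
  i=4: ✗ (fails at j=5)
  i=5: ✗ (fails at j=5)
  i=6: ✓ (all of [6,7])
  i=7: ✓ (all of [7,8])
  i=8: ✗ (fails at j=9)

0, 1, 6, 7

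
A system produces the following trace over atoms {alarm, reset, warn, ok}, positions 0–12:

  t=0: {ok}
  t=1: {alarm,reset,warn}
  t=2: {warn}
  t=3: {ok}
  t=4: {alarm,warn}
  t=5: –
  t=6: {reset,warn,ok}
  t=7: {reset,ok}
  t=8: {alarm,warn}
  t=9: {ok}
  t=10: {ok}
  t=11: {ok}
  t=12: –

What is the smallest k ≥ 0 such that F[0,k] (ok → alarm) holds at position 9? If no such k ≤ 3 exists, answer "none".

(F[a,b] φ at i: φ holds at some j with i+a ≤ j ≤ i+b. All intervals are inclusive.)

3

Scan j = 9,10,… for (ok → alarm):
  j=9: fails
  j=10: fails
  j=11: fails
  j=12: holds
First hit at j=12, so smallest k = 12-9 = 3.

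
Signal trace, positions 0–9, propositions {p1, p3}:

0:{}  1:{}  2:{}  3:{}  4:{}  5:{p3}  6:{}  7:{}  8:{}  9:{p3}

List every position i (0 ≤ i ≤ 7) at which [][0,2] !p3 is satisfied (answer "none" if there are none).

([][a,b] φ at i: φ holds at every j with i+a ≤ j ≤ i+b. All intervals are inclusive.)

Evaluate at each i in [0,7]:
  i=0: ✓ (all of [0,2])
  i=1: ✓ (all of [1,3])
  i=2: ✓ (all of [2,4])
  i=3: ✗ (fails at j=5)
  i=4: ✗ (fails at j=5)
  i=5: ✗ (fails at j=5)
  i=6: ✓ (all of [6,8])
  i=7: ✗ (fails at j=9)

0, 1, 2, 6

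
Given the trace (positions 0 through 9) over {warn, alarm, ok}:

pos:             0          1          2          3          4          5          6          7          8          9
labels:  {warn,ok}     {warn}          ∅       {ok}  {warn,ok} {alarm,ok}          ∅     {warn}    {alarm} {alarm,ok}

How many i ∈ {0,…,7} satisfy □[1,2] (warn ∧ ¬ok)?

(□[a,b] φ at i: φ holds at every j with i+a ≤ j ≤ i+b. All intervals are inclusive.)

0

Evaluate at each i in [0,7]:
  i=0: ✗ (fails at j=2)
  i=1: ✗ (fails at j=2)
  i=2: ✗ (fails at j=3)
  i=3: ✗ (fails at j=4)
  i=4: ✗ (fails at j=5)
  i=5: ✗ (fails at j=6)
  i=6: ✗ (fails at j=8)
  i=7: ✗ (fails at j=8)
Positions where it holds: {} → 0.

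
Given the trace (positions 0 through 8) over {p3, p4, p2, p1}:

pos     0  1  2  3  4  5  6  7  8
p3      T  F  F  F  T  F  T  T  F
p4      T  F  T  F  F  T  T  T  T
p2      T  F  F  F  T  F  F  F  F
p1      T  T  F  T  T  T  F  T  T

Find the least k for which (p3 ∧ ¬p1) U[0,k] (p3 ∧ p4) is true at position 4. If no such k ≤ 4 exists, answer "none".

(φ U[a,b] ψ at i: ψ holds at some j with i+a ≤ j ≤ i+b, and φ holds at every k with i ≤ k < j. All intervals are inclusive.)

none

Need earliest j ≥ 4 with (p3 ∧ p4), and (p3 ∧ ¬p1) at every k in [4,j-1].
  j=4: rhs fails.
  j=5: rhs fails.
  j=6: rhs holds but lhs fails at k=4.
  j=7: rhs holds but lhs fails at k=4.
  j=8: rhs fails.
No witness within the range → none.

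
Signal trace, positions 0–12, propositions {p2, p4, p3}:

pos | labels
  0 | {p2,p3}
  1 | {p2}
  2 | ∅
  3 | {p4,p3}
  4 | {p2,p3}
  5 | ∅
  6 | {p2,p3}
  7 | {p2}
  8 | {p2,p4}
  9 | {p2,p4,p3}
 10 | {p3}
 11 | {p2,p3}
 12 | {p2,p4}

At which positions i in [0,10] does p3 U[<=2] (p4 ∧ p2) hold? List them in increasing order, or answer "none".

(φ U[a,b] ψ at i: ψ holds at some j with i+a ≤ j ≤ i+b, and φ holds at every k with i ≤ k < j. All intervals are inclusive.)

Evaluate at each i in [0,10]:
  i=0: ✗ (no rhs in [0,2])
  i=1: ✗ (no rhs in [1,3])
  i=2: ✗ (no rhs in [2,4])
  i=3: ✗ (no rhs in [3,5])
  i=4: ✗ (no rhs in [4,6])
  i=5: ✗ (no rhs in [5,7])
  i=6: ✗ (lhs fails at k=7 before rhs at j=8)
  i=7: ✗ (lhs fails at k=7 before rhs at j=8)
  i=8: ✓ (rhs at j=8)
  i=9: ✓ (rhs at j=9)
  i=10: ✓ (rhs at j=12; lhs holds on [10,11])

8, 9, 10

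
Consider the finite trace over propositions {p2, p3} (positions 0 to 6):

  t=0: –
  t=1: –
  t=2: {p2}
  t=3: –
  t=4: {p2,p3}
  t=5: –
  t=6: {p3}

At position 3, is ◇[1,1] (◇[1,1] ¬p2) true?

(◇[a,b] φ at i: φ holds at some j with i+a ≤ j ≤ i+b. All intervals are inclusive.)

Check ◇[1,1] ¬p2 at each j in [4,4]:
  j=4: holds (witness at 5)
Found at j=4 → formula holds.

True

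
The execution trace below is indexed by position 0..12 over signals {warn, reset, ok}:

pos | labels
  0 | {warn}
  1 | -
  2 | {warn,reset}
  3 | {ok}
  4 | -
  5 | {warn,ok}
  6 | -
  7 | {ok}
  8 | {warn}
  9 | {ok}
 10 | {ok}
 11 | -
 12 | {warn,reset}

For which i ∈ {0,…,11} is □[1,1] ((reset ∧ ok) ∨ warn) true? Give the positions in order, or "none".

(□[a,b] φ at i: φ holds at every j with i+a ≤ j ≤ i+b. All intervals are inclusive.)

Evaluate at each i in [0,11]:
  i=0: ✗ (fails at j=1)
  i=1: ✓ (all of [2,2])
  i=2: ✗ (fails at j=3)
  i=3: ✗ (fails at j=4)
  i=4: ✓ (all of [5,5])
  i=5: ✗ (fails at j=6)
  i=6: ✗ (fails at j=7)
  i=7: ✓ (all of [8,8])
  i=8: ✗ (fails at j=9)
  i=9: ✗ (fails at j=10)
  i=10: ✗ (fails at j=11)
  i=11: ✓ (all of [12,12])

1, 4, 7, 11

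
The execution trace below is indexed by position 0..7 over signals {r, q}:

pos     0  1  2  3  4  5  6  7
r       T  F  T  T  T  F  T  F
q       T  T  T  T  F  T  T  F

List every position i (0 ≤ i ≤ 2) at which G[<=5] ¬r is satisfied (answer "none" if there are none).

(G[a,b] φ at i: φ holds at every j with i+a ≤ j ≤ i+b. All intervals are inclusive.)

Evaluate at each i in [0,2]:
  i=0: ✗ (fails at j=0)
  i=1: ✗ (fails at j=2)
  i=2: ✗ (fails at j=2)

none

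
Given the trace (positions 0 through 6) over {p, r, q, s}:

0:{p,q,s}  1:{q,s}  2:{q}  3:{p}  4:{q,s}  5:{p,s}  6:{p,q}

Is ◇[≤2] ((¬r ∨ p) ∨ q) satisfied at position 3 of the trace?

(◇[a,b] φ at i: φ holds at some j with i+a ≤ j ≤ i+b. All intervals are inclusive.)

True

Check ((¬r ∨ p) ∨ q) at each j in [3,5]:
  j=3: true
  j=4: true
  j=5: true
Found at j=3 → formula holds.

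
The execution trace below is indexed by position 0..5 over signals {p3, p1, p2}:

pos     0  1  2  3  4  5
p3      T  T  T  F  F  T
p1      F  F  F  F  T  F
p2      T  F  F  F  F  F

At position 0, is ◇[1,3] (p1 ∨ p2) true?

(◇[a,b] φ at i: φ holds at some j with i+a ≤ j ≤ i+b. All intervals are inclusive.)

False

Check (p1 ∨ p2) at each j in [1,3]:
  j=1: false
  j=2: false
  j=3: false
No position in the window satisfies it → formula fails.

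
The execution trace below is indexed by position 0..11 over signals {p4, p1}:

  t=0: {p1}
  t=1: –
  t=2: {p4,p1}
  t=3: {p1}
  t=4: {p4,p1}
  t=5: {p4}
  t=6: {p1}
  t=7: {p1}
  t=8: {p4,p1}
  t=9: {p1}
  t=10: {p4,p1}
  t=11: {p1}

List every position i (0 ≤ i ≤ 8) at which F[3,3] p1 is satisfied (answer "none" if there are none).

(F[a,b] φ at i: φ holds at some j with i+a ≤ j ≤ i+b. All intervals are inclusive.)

Evaluate at each i in [0,8]:
  i=0: ✓ (witness j=3)
  i=1: ✓ (witness j=4)
  i=2: ✗ (none in [5,5])
  i=3: ✓ (witness j=6)
  i=4: ✓ (witness j=7)
  i=5: ✓ (witness j=8)
  i=6: ✓ (witness j=9)
  i=7: ✓ (witness j=10)
  i=8: ✓ (witness j=11)

0, 1, 3, 4, 5, 6, 7, 8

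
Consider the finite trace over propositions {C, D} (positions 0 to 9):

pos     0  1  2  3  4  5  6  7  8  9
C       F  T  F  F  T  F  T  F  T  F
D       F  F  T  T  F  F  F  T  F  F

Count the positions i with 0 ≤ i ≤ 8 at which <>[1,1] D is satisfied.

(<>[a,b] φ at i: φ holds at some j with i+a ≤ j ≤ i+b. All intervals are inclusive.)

Evaluate at each i in [0,8]:
  i=0: ✗ (none in [1,1])
  i=1: ✓ (witness j=2)
  i=2: ✓ (witness j=3)
  i=3: ✗ (none in [4,4])
  i=4: ✗ (none in [5,5])
  i=5: ✗ (none in [6,6])
  i=6: ✓ (witness j=7)
  i=7: ✗ (none in [8,8])
  i=8: ✗ (none in [9,9])
Positions where it holds: {1, 2, 6} → 3.

3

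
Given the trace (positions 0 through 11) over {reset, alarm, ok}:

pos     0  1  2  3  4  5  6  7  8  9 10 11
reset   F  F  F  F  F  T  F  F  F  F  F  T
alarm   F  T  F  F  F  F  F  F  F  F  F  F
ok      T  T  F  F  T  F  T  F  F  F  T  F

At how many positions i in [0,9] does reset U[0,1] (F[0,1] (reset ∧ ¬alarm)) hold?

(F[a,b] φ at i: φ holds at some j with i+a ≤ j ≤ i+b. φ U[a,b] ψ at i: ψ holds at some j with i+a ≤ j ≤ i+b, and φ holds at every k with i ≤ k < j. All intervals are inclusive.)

Evaluate at each i in [0,9]:
  i=0: ✗ (no rhs in [0,1])
  i=1: ✗ (no rhs in [1,2])
  i=2: ✗ (no rhs in [2,3])
  i=3: ✗ (lhs fails at k=3 before rhs at j=4)
  i=4: ✓ (rhs at j=4)
  i=5: ✓ (rhs at j=5)
  i=6: ✗ (no rhs in [6,7])
  i=7: ✗ (no rhs in [7,8])
  i=8: ✗ (no rhs in [8,9])
  i=9: ✗ (lhs fails at k=9 before rhs at j=10)
Positions where it holds: {4, 5} → 2.

2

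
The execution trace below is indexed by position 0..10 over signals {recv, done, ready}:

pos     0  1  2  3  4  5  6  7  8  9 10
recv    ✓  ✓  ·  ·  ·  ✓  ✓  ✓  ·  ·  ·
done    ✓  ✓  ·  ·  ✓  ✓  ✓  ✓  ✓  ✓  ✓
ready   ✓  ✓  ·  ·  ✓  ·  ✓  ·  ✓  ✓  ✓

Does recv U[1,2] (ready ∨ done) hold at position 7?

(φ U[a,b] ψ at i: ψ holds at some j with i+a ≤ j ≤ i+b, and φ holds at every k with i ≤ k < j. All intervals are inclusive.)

Need some j in [8,9] with (ready ∨ done), and recv at every k in [7,j-1].
  j=8: (ready ∨ done) holds; recv holds at every k in [7,7] → satisfied.

Yes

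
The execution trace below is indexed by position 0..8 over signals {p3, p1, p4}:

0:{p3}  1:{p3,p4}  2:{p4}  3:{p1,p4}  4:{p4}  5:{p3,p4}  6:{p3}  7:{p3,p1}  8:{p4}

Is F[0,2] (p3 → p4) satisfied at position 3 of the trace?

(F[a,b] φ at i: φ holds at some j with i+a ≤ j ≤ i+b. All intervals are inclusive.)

Check (p3 → p4) at each j in [3,5]:
  j=3: true
  j=4: true
  j=5: true
Found at j=3 → formula holds.

True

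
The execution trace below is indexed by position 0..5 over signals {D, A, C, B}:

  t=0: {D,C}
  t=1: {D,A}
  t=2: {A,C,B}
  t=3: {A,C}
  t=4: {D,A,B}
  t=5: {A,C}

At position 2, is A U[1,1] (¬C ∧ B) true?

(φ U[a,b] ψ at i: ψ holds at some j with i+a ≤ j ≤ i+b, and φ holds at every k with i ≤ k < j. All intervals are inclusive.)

Does not hold

Need some j in [3,3] with (¬C ∧ B), and A at every k in [2,j-1].
  j=3: (¬C ∧ B) false.
No j in the window works → until fails.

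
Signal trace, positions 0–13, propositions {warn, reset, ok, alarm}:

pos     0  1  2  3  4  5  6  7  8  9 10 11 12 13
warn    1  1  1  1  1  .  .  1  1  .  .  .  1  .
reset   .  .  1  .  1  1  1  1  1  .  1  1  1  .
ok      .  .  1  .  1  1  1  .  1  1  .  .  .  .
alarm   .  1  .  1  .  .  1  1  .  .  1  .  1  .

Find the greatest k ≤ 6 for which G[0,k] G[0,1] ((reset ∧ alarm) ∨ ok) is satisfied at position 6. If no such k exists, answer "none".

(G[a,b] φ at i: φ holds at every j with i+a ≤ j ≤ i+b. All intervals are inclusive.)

3

G[0,1] ((reset ∧ alarm) ∨ ok) must hold from j=6 onward; find where it first fails.
  j=6: holds
  j=7: holds
  j=8: holds
  j=9: holds
  j=10: fails
Holds on [6,9], so largest k = 3.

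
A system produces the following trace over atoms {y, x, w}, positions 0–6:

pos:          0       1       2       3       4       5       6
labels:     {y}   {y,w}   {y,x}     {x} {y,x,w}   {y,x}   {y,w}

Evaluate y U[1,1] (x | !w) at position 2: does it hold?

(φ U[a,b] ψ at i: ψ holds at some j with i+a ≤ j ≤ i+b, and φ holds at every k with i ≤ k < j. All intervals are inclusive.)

Yes

Need some j in [3,3] with (x | !w), and y at every k in [2,j-1].
  j=3: (x | !w) holds; y holds at every k in [2,2] → satisfied.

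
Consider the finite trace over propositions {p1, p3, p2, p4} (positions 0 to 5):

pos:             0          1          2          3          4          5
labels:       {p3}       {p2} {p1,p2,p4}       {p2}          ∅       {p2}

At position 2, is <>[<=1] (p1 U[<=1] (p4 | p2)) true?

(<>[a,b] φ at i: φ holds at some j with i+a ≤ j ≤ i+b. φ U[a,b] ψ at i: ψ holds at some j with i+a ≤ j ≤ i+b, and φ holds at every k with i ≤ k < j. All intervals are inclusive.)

Yes

Check (p1 U[<=1] (p4 | p2)) at each j in [2,3]:
  j=2: holds
  j=3: holds
Found at j=2 → formula holds.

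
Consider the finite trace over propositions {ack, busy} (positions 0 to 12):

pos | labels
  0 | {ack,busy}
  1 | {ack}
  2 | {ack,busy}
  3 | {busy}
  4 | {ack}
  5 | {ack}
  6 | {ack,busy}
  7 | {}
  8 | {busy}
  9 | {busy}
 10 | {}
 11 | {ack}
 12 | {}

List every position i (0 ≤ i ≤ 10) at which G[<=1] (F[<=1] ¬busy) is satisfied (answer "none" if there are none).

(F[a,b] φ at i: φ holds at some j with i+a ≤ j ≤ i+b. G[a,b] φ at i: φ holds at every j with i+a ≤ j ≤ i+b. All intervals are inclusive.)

Evaluate at each i in [0,10]:
  i=0: ✓ (all of [0,1])
  i=1: ✗ (fails at j=2)
  i=2: ✗ (fails at j=2)
  i=3: ✓ (all of [3,4])
  i=4: ✓ (all of [4,5])
  i=5: ✓ (all of [5,6])
  i=6: ✓ (all of [6,7])
  i=7: ✗ (fails at j=8)
  i=8: ✗ (fails at j=8)
  i=9: ✓ (all of [9,10])
  i=10: ✓ (all of [10,11])

0, 3, 4, 5, 6, 9, 10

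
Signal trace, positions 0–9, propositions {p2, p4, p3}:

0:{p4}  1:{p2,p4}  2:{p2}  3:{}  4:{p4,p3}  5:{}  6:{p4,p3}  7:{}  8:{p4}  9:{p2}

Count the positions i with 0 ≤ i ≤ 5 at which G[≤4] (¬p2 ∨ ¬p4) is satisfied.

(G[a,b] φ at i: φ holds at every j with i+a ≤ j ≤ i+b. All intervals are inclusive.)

4

Evaluate at each i in [0,5]:
  i=0: ✗ (fails at j=1)
  i=1: ✗ (fails at j=1)
  i=2: ✓ (all of [2,6])
  i=3: ✓ (all of [3,7])
  i=4: ✓ (all of [4,8])
  i=5: ✓ (all of [5,9])
Positions where it holds: {2, 3, 4, 5} → 4.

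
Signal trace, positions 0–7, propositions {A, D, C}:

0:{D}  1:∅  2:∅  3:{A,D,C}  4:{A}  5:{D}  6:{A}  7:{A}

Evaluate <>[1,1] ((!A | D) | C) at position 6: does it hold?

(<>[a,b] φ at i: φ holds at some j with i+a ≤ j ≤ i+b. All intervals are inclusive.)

No

Check ((!A | D) | C) at each j in [7,7]:
  j=7: false
No position in the window satisfies it → formula fails.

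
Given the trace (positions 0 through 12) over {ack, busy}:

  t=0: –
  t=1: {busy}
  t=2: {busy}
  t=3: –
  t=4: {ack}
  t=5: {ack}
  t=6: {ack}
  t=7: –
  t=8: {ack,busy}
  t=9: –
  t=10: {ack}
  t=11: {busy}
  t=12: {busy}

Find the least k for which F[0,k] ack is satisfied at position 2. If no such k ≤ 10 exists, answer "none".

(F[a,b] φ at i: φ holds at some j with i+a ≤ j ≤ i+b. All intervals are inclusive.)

2

Scan j = 2,3,… for ack:
  j=2: fails
  j=3: fails
  j=4: holds
First hit at j=4, so smallest k = 4-2 = 2.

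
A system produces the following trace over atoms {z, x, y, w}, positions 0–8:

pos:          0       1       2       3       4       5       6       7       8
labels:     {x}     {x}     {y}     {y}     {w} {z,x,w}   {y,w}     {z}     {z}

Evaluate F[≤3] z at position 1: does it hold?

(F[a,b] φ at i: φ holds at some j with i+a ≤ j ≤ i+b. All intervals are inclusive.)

Check z at each j in [1,4]:
  j=1: false
  j=2: false
  j=3: false
  j=4: false
No position in the window satisfies it → formula fails.

No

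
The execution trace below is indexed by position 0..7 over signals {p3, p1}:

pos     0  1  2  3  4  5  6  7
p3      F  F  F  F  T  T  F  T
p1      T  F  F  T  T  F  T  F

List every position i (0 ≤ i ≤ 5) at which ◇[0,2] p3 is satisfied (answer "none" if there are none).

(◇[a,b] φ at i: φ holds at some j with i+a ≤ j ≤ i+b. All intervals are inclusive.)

2, 3, 4, 5

Evaluate at each i in [0,5]:
  i=0: ✗ (none in [0,2])
  i=1: ✗ (none in [1,3])
  i=2: ✓ (witness j=4)
  i=3: ✓ (witness j=4)
  i=4: ✓ (witness j=4)
  i=5: ✓ (witness j=5)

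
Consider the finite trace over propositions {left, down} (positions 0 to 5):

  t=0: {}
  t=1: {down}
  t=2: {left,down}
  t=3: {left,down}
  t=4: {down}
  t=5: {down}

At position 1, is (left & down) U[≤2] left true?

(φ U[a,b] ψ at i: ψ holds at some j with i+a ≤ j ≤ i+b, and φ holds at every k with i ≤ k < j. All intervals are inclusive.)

Need some j in [1,3] with left, and (left & down) at every k in [1,j-1].
  j=1: left false.
  j=2: left holds, but (left & down) fails at k=1 → not this j.
  j=3: left holds, but (left & down) fails at k=1 → not this j.
No j in the window works → until fails.

False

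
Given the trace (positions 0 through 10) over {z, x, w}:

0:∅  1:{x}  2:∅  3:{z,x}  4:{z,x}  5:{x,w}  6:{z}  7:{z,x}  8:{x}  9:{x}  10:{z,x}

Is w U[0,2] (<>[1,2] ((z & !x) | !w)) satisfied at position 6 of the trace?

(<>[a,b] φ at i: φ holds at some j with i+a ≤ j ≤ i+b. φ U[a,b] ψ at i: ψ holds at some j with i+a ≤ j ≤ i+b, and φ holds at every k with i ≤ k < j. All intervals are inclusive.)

Need some j in [6,8] with <>[1,2] ((z & !x) | !w), and w at every k in [6,j-1].
  j=6: <>[1,2] ((z & !x) | !w) holds; no prefix to check → satisfied.

Yes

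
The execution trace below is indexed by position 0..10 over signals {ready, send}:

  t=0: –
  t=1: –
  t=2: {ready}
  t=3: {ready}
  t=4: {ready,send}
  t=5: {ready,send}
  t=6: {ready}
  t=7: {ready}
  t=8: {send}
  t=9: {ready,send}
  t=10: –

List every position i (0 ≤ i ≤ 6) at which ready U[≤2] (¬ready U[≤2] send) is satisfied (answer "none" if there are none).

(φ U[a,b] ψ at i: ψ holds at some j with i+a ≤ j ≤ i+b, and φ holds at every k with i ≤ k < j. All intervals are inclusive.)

Evaluate at each i in [0,6]:
  i=0: ✗ (no rhs in [0,2])
  i=1: ✗ (no rhs in [1,3])
  i=2: ✓ (rhs at j=4; lhs holds on [2,3])
  i=3: ✓ (rhs at j=4; lhs holds on [3,3])
  i=4: ✓ (rhs at j=4)
  i=5: ✓ (rhs at j=5)
  i=6: ✓ (rhs at j=8; lhs holds on [6,7])

2, 3, 4, 5, 6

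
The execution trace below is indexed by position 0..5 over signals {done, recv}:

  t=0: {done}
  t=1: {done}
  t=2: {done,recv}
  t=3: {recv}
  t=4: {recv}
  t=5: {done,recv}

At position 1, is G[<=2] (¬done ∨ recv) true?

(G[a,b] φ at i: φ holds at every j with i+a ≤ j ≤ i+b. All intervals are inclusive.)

No

Check (¬done ∨ recv) at every j in [1,3]:
  j=1: false
  j=2: true
  j=3: true
Fails at j=1 → formula fails.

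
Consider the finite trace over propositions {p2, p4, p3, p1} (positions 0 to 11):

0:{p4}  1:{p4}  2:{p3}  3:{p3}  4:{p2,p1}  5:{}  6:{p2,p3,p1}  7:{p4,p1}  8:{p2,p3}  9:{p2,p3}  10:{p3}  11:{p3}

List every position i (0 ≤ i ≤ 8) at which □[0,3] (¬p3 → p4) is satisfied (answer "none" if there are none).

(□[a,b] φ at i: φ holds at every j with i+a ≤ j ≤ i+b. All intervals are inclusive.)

0, 6, 7, 8

Evaluate at each i in [0,8]:
  i=0: ✓ (all of [0,3])
  i=1: ✗ (fails at j=4)
  i=2: ✗ (fails at j=4)
  i=3: ✗ (fails at j=4)
  i=4: ✗ (fails at j=4)
  i=5: ✗ (fails at j=5)
  i=6: ✓ (all of [6,9])
  i=7: ✓ (all of [7,10])
  i=8: ✓ (all of [8,11])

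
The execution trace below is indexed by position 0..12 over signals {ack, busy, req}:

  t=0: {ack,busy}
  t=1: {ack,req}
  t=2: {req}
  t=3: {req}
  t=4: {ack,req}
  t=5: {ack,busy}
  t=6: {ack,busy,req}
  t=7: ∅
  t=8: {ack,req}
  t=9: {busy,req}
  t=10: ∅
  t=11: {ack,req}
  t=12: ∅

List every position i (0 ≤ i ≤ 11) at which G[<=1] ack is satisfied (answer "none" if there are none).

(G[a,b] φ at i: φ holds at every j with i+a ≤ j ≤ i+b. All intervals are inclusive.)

Evaluate at each i in [0,11]:
  i=0: ✓ (all of [0,1])
  i=1: ✗ (fails at j=2)
  i=2: ✗ (fails at j=2)
  i=3: ✗ (fails at j=3)
  i=4: ✓ (all of [4,5])
  i=5: ✓ (all of [5,6])
  i=6: ✗ (fails at j=7)
  i=7: ✗ (fails at j=7)
  i=8: ✗ (fails at j=9)
  i=9: ✗ (fails at j=9)
  i=10: ✗ (fails at j=10)
  i=11: ✗ (fails at j=12)

0, 4, 5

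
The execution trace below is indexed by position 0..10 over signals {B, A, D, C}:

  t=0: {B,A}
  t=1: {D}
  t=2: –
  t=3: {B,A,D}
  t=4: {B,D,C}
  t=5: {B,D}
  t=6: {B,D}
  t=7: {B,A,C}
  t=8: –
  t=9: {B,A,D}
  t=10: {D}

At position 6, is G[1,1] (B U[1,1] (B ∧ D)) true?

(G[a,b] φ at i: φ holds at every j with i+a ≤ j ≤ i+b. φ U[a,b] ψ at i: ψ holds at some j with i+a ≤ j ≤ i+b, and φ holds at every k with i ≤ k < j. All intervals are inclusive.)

False

Check (B U[1,1] (B ∧ D)) at every j in [7,7]:
  j=7: fails
Fails at j=7 → formula fails.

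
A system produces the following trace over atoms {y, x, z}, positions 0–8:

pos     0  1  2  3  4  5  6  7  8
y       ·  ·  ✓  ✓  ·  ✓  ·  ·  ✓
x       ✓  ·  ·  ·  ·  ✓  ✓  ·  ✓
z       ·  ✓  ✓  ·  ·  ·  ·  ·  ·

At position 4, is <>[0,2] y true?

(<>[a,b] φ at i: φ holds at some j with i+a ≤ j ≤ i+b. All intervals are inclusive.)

Check y at each j in [4,6]:
  j=4: false
  j=5: true
  j=6: false
Found at j=5 → formula holds.

Holds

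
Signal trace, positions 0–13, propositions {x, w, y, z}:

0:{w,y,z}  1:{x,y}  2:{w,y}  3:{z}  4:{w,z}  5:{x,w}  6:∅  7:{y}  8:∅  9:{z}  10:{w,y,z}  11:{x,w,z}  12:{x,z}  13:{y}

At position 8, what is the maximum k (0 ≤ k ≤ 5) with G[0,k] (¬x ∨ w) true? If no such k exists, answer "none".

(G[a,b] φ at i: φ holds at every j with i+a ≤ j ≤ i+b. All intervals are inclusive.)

(¬x ∨ w) must hold from j=8 onward; find where it first fails.
  j=8: holds
  j=9: holds
  j=10: holds
  j=11: holds
  j=12: fails
Holds on [8,11], so largest k = 3.

3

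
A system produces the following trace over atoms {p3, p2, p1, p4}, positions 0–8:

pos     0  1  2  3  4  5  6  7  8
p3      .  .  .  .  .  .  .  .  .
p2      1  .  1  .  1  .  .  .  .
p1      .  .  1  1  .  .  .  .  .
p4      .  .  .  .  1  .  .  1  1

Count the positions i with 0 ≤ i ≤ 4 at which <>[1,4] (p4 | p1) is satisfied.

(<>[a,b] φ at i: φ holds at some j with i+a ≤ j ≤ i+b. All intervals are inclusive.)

5

Evaluate at each i in [0,4]:
  i=0: ✓ (witness j=2)
  i=1: ✓ (witness j=2)
  i=2: ✓ (witness j=3)
  i=3: ✓ (witness j=4)
  i=4: ✓ (witness j=7)
Positions where it holds: {0, 1, 2, 3, 4} → 5.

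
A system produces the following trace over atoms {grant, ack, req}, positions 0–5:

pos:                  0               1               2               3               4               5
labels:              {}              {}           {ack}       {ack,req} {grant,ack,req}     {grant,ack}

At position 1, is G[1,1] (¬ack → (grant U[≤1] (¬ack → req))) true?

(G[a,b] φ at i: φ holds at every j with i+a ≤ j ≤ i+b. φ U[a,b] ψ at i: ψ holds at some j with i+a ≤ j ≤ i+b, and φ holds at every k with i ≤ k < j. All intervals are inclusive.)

Check (¬ack → (grant U[≤1] (¬ack → req))) at every j in [2,2]:
  j=2: antecedent false → ✓
All positions satisfy it → formula holds.

Holds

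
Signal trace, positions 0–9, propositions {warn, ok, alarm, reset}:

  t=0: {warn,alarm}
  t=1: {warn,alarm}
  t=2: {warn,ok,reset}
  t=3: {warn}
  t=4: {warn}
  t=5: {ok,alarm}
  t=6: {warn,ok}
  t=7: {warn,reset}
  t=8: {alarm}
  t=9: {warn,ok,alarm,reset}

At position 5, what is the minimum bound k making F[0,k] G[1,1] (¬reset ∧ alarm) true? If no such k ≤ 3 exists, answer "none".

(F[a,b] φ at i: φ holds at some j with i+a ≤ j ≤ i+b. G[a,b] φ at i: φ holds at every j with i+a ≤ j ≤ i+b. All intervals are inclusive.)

2

Scan j = 5,6,… for G[1,1] (¬reset ∧ alarm):
  j=5: fails
  j=6: fails
  j=7: holds
First hit at j=7, so smallest k = 7-5 = 2.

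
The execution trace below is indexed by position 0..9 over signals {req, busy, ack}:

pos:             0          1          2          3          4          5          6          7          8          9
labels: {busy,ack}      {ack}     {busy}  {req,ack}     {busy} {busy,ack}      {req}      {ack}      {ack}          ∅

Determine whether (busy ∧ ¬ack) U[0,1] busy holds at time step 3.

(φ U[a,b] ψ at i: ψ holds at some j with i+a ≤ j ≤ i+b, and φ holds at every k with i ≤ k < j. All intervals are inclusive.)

No

Need some j in [3,4] with busy, and (busy ∧ ¬ack) at every k in [3,j-1].
  j=3: busy false.
  j=4: busy holds, but (busy ∧ ¬ack) fails at k=3 → not this j.
No j in the window works → until fails.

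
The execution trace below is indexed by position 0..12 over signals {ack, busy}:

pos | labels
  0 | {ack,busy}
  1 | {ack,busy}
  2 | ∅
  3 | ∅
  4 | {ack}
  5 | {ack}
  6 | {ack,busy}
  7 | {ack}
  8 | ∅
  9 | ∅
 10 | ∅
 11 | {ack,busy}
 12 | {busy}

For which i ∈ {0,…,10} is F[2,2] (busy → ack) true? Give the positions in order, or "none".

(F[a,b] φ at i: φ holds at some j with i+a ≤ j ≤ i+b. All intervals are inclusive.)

0, 1, 2, 3, 4, 5, 6, 7, 8, 9

Evaluate at each i in [0,10]:
  i=0: ✓ (witness j=2)
  i=1: ✓ (witness j=3)
  i=2: ✓ (witness j=4)
  i=3: ✓ (witness j=5)
  i=4: ✓ (witness j=6)
  i=5: ✓ (witness j=7)
  i=6: ✓ (witness j=8)
  i=7: ✓ (witness j=9)
  i=8: ✓ (witness j=10)
  i=9: ✓ (witness j=11)
  i=10: ✗ (none in [12,12])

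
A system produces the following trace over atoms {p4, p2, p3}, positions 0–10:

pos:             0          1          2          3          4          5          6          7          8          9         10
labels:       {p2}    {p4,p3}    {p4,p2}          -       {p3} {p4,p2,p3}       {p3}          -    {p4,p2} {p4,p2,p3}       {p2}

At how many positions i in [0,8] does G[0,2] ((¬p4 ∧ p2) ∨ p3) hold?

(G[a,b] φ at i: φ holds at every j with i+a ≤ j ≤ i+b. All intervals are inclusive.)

Evaluate at each i in [0,8]:
  i=0: ✗ (fails at j=2)
  i=1: ✗ (fails at j=2)
  i=2: ✗ (fails at j=2)
  i=3: ✗ (fails at j=3)
  i=4: ✓ (all of [4,6])
  i=5: ✗ (fails at j=7)
  i=6: ✗ (fails at j=7)
  i=7: ✗ (fails at j=7)
  i=8: ✗ (fails at j=8)
Positions where it holds: {4} → 1.

1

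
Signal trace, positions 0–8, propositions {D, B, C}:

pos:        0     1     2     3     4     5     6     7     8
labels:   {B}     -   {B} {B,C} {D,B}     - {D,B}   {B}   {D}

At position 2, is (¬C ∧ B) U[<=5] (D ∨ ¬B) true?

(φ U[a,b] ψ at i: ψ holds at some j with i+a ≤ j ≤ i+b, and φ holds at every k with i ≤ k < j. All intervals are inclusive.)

Need some j in [2,7] with (D ∨ ¬B), and (¬C ∧ B) at every k in [2,j-1].
  j=2: (D ∨ ¬B) false.
  j=3: (D ∨ ¬B) false.
  j=4: (D ∨ ¬B) holds, but (¬C ∧ B) fails at k=3 → not this j.
  j=5: (D ∨ ¬B) holds, but (¬C ∧ B) fails at k=3 → not this j.
  j=6: (D ∨ ¬B) holds, but (¬C ∧ B) fails at k=3 → not this j.
  j=7: (D ∨ ¬B) false.
No j in the window works → until fails.

False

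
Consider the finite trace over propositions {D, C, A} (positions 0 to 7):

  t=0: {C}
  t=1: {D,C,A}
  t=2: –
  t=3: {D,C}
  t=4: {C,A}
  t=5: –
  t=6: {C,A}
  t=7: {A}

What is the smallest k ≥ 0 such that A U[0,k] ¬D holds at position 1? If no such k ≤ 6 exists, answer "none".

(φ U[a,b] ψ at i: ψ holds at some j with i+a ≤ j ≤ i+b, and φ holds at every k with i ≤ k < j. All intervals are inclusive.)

1

Need earliest j ≥ 1 with ¬D, and A at every k in [1,j-1].
  j=1: rhs fails.
  j=2: rhs holds; lhs holds on [1,1]. k = 1.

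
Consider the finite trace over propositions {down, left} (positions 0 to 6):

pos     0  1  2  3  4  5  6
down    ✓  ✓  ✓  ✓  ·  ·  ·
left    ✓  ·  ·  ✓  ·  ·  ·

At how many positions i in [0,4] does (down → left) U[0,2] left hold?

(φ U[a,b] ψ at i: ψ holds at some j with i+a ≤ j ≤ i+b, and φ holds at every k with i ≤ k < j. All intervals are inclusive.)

2

Evaluate at each i in [0,4]:
  i=0: ✓ (rhs at j=0)
  i=1: ✗ (lhs fails at k=1 before rhs at j=3)
  i=2: ✗ (lhs fails at k=2 before rhs at j=3)
  i=3: ✓ (rhs at j=3)
  i=4: ✗ (no rhs in [4,6])
Positions where it holds: {0, 3} → 2.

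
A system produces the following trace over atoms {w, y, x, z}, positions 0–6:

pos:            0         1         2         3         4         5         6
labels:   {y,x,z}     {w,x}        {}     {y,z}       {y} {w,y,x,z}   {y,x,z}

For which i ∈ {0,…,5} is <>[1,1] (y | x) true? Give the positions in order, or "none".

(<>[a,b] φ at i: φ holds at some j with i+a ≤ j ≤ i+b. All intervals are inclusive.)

0, 2, 3, 4, 5

Evaluate at each i in [0,5]:
  i=0: ✓ (witness j=1)
  i=1: ✗ (none in [2,2])
  i=2: ✓ (witness j=3)
  i=3: ✓ (witness j=4)
  i=4: ✓ (witness j=5)
  i=5: ✓ (witness j=6)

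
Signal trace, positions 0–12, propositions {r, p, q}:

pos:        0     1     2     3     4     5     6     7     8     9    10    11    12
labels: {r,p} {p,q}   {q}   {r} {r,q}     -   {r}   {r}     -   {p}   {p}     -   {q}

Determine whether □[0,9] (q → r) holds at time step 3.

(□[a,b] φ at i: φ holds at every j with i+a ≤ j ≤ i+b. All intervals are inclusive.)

No

Check (q → r) at every j in [3,12]:
  j=3: antecedent false → ✓
  j=4: antecedent true; consequent true → ✓
  j=5: antecedent false → ✓
  j=6: antecedent false → ✓
  j=7: antecedent false → ✓
  j=8: antecedent false → ✓
  j=9: antecedent false → ✓
  j=10: antecedent false → ✓
  j=11: antecedent false → ✓
  j=12: antecedent true; consequent false → ✗
Fails at j=12 → formula fails.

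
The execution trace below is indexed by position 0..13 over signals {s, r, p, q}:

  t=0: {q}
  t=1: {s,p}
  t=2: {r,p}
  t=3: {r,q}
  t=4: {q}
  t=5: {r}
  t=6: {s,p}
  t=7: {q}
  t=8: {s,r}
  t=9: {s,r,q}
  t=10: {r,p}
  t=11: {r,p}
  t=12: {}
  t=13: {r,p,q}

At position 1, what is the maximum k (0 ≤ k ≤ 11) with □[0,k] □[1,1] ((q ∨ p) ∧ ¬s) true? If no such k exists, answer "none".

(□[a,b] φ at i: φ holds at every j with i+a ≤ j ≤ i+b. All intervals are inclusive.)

□[1,1] ((q ∨ p) ∧ ¬s) must hold from j=1 onward; find where it first fails.
  j=1: holds
  j=2: holds
  j=3: holds
  j=4: fails
Holds on [1,3], so largest k = 2.

2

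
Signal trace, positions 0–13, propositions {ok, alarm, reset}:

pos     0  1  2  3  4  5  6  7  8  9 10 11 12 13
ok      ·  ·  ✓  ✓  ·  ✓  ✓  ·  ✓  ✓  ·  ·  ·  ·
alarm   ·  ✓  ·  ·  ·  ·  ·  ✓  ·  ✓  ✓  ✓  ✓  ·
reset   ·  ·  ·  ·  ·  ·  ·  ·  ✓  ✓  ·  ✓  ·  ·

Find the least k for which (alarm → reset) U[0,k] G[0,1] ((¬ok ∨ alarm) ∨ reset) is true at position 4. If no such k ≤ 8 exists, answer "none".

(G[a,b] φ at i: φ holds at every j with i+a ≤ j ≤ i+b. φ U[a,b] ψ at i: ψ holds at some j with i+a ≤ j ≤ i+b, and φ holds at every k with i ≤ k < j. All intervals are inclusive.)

Need earliest j ≥ 4 with G[0,1] ((¬ok ∨ alarm) ∨ reset), and (alarm → reset) at every k in [4,j-1].
  j=4: rhs fails.
  j=5: rhs fails.
  j=6: rhs fails.
  j=7: rhs holds; lhs holds on [4,6]. k = 3.

3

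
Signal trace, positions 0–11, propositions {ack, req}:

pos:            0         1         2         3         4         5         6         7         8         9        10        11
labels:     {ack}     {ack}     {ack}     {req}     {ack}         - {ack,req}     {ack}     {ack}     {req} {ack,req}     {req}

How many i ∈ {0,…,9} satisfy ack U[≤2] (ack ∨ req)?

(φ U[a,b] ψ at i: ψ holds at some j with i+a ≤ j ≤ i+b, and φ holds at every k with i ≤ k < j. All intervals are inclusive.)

9

Evaluate at each i in [0,9]:
  i=0: ✓ (rhs at j=0)
  i=1: ✓ (rhs at j=1)
  i=2: ✓ (rhs at j=2)
  i=3: ✓ (rhs at j=3)
  i=4: ✓ (rhs at j=4)
  i=5: ✗ (lhs fails at k=5 before rhs at j=6)
  i=6: ✓ (rhs at j=6)
  i=7: ✓ (rhs at j=7)
  i=8: ✓ (rhs at j=8)
  i=9: ✓ (rhs at j=9)
Positions where it holds: {0, 1, 2, 3, 4, 6, 7, 8, 9} → 9.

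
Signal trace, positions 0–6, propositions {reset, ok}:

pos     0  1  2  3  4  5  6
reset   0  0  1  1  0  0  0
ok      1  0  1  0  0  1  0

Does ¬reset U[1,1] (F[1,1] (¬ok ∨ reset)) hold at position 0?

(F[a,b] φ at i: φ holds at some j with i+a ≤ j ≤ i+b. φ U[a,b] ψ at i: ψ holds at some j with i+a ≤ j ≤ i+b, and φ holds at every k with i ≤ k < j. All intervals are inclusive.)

Holds

Need some j in [1,1] with F[1,1] (¬ok ∨ reset), and ¬reset at every k in [0,j-1].
  j=1: F[1,1] (¬ok ∨ reset) holds; ¬reset holds at every k in [0,0] → satisfied.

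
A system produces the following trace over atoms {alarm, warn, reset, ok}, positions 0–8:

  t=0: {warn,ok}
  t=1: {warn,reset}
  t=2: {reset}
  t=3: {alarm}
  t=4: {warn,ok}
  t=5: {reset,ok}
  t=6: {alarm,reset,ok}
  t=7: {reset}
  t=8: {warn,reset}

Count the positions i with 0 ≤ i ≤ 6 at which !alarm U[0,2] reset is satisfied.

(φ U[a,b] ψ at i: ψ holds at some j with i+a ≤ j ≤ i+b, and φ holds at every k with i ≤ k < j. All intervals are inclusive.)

6

Evaluate at each i in [0,6]:
  i=0: ✓ (rhs at j=1; lhs holds on [0,0])
  i=1: ✓ (rhs at j=1)
  i=2: ✓ (rhs at j=2)
  i=3: ✗ (lhs fails at k=3 before rhs at j=5)
  i=4: ✓ (rhs at j=5; lhs holds on [4,4])
  i=5: ✓ (rhs at j=5)
  i=6: ✓ (rhs at j=6)
Positions where it holds: {0, 1, 2, 4, 5, 6} → 6.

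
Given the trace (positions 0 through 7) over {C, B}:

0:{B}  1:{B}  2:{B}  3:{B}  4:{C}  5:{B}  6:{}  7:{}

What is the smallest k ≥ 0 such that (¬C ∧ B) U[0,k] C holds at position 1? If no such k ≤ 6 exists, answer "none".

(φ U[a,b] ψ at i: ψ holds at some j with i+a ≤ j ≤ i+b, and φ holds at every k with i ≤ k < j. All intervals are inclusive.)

Need earliest j ≥ 1 with C, and (¬C ∧ B) at every k in [1,j-1].
  j=1: rhs fails.
  j=2: rhs fails.
  j=3: rhs fails.
  j=4: rhs holds; lhs holds on [1,3]. k = 3.

3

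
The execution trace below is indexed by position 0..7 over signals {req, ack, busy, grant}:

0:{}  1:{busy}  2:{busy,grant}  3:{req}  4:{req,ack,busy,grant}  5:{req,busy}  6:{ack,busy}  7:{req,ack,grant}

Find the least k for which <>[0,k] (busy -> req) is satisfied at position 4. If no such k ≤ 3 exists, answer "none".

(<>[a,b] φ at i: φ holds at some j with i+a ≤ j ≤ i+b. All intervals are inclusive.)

Scan j = 4,5,… for (busy -> req):
  j=4: holds
First hit at j=4, so smallest k = 4-4 = 0.

0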